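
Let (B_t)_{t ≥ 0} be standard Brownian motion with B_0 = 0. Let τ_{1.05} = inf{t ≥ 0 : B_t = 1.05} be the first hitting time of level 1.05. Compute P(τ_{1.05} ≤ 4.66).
P(τ_{1.05} ≤ 4.66) = 2(1 − Φ(1.05/√4.66)) = 2(1 − Φ(0.4864)) ≈ 0.6267

By the reflection principle for standard BM, P(τ_b ≤ t) = 2 · P(B_t ≥ b). Since B_t ~ N(0, t), P(B_t ≥ 1.05) = 1 − Φ(1.05/√t) = 1 − Φ(1.05/√4.66) = 1 − Φ(0.4864) ≈ 0.31334. Doubling: P(τ_{1.05} ≤ 4.66) ≈ 2 · 0.31334 = 0.62668 ≈ 0.6267.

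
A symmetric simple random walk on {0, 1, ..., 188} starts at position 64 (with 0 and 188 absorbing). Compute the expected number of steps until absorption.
E[τ | X_0 = 64] = 7936

Let v_k = E[τ | X_0 = k]. Boundary: v_0 = v_188 = 0. Recurrence: v_k = 1 + (v_{k-1} + v_{k+1})/2 for 1 ≤ k ≤ 187. The particular solution to v_k − (v_{k-1} + v_{k+1})/2 = 1 is v_k = −k^2. Adding homogeneous solution A + B k and matching boundaries gives v_k = k (188 − k). Substituting k = 64: v_64 = 64 · 124 = 7936.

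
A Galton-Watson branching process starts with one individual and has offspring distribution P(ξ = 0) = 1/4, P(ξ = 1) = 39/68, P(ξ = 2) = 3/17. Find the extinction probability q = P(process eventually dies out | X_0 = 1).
q = 1

Mean offspring μ = 0·1/4 + 1·39/68 + 2·3/17 = 63/68 ≤ 1. For μ ≤ 1 with offspring not concentrated at 1, the Galton-Watson process goes extinct almost surely, so q = 1.
(Algebraic check: The pgf is f(s) = 1/4 + 39/68·s + 3/17·s². The extinction probability q is the smallest fixed point of f in [0, 1]. Setting s = f(s):
  3/17·s² + (39/68 − 1)·s + 1/4 = 0
  3/17·s² − (1/4 + 3/17)·s + 1/4 = 0
which factors as (s − 1)·(3/17·s − 1/4) = 0, giving roots s = 1 and s = (1/4)/(3/17) = 17/12. Since 17/12 ≥ 1, the smallest root in [0, 1] is s = 1.)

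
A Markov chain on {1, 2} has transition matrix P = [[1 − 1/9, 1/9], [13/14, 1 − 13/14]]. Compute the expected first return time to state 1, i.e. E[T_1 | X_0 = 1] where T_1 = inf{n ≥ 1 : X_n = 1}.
E[T_1 | X_0 = 1] = 1/π_1 = 131/117

For an irreducible recurrent Markov chain with stationary distribution π, E[T_i | X_0 = i] = 1/π_i (Kac's formula). Here π_1 = (13/14)/(1/9 + 13/14) = (13/14)/(131/126) = 117/131, so E[T_1 | X_0 = 1] = 1/π_1 = (1/9 + 13/14)/(13/14) = (131/126)/(13/14) = 131/117.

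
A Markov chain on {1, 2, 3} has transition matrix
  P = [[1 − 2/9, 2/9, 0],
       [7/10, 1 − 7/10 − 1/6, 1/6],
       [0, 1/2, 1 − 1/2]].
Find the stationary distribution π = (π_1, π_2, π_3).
π = (189/269, 60/269, 20/269)

This is a birth-death chain on three states, which satisfies detailed balance: π_1 · P_{12} = π_2 · P_{21} and π_2 · P_{23} = π_3 · P_{32}.
From π_1 · 2/9 = π_2 · 7/10: π_2/π_1 = (2/9)/(7/10) = 20/63.
From π_2 · 1/6 = π_3 · 1/2: π_3/π_2 = (1/6)/(1/2) = 1/3.
Take π_1 proportional to 1; then unnormalized π = (1, 20/63, 20/189). Normalize by dividing by the sum 269/189:
  π = (189/269, 60/269, 20/269).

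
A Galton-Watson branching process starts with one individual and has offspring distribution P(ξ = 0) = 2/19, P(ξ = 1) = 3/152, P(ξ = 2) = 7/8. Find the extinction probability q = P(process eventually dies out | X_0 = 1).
q = 16/133

The pgf is f(s) = 2/19 + 3/152·s + 7/8·s². The extinction probability q is the smallest fixed point of f in [0, 1]. Setting s = f(s):
  7/8·s² + (3/152 − 1)·s + 2/19 = 0
  7/8·s² − (2/19 + 7/8)·s + 2/19 = 0
which factors as (s − 1)·(7/8·s − 2/19) = 0, giving roots s = 1 and s = (2/19)/(7/8) = 16/133.
Mean offspring μ = 3/152 + 2·7/8 = 269/152 > 1 (supercritical), so q < 1. The extinction probability is the smaller root: q = (2/19)/(7/8) = 16/133.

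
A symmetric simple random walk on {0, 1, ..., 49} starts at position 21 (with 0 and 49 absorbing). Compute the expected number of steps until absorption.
E[τ | X_0 = 21] = 588

Let v_k = E[τ | X_0 = k]. Boundary: v_0 = v_49 = 0. Recurrence: v_k = 1 + (v_{k-1} + v_{k+1})/2 for 1 ≤ k ≤ 48. The particular solution to v_k − (v_{k-1} + v_{k+1})/2 = 1 is v_k = −k^2. Adding homogeneous solution A + B k and matching boundaries gives v_k = k (49 − k). Substituting k = 21: v_21 = 21 · 28 = 588.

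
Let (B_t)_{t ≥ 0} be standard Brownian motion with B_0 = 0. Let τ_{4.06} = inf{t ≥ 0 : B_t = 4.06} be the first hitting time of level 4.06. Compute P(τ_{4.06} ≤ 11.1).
P(τ_{4.06} ≤ 11.1) = 2(1 − Φ(4.06/√11.1)) = 2(1 − Φ(1.2186)) ≈ 0.2230

By the reflection principle for standard BM, P(τ_b ≤ t) = 2 · P(B_t ≥ b). Since B_t ~ N(0, t), P(B_t ≥ 4.06) = 1 − Φ(4.06/√t) = 1 − Φ(4.06/√11.1) = 1 − Φ(1.2186) ≈ 0.11150. Doubling: P(τ_{4.06} ≤ 11.1) ≈ 2 · 0.11150 = 0.22300 ≈ 0.2230.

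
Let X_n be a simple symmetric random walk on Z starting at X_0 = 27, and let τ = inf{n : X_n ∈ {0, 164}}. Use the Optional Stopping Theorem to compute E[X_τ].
E[X_τ] = 27

X_n is a martingale and τ is a bounded-mean stopping time (indeed τ is finite a.s. with bounded expectation since the walk is in a bounded region). By the OST, E[X_τ] = E[X_0] = 27. Equivalently: E[X_τ] = 164 · P(hit 164 first) + 0 · P(hit 0 first) = 164 · (27/164) = 27.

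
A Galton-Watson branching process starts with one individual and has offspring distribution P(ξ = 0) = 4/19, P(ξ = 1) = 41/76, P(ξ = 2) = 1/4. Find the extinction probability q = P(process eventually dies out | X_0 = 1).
q = 16/19

The pgf is f(s) = 4/19 + 41/76·s + 1/4·s². The extinction probability q is the smallest fixed point of f in [0, 1]. Setting s = f(s):
  1/4·s² + (41/76 − 1)·s + 4/19 = 0
  1/4·s² − (4/19 + 1/4)·s + 4/19 = 0
which factors as (s − 1)·(1/4·s − 4/19) = 0, giving roots s = 1 and s = (4/19)/(1/4) = 16/19.
Mean offspring μ = 41/76 + 2·1/4 = 79/76 > 1 (supercritical), so q < 1. The extinction probability is the smaller root: q = (4/19)/(1/4) = 16/19.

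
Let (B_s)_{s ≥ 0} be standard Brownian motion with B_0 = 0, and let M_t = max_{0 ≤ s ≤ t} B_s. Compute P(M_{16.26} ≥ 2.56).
P(M_{16.26} ≥ 2.56) = 2·P(B_{16.26} ≥ 2.56) = 2(1 − Φ(2.56/√16.26)) ≈ 0.5255

By the reflection principle for Brownian motion, P(M_t ≥ a) = 2 · P(B_t ≥ a) for a ≥ 0. Since B_t ~ N(0, t), P(B_t ≥ 2.56) = 1 − Φ(2.56/√t) = 1 − Φ(2.56/√16.26) = 1 − Φ(0.6349). So
  P(M_{16.26} ≥ 2.56) = 2(1 − Φ(0.6349)) ≈ 0.5255.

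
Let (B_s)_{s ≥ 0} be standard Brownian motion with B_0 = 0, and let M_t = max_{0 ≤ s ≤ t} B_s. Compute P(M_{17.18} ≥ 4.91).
P(M_{17.18} ≥ 4.91) = 2·P(B_{17.18} ≥ 4.91) = 2(1 − Φ(4.91/√17.18)) ≈ 0.2362

By the reflection principle for Brownian motion, P(M_t ≥ a) = 2 · P(B_t ≥ a) for a ≥ 0. Since B_t ~ N(0, t), P(B_t ≥ 4.91) = 1 − Φ(4.91/√t) = 1 − Φ(4.91/√17.18) = 1 − Φ(1.1846). So
  P(M_{17.18} ≥ 4.91) = 2(1 − Φ(1.1846)) ≈ 0.2362.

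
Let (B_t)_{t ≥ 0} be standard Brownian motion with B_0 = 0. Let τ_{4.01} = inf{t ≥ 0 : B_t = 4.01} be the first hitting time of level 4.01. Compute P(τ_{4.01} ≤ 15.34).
P(τ_{4.01} ≤ 15.34) = 2(1 − Φ(4.01/√15.34)) = 2(1 − Φ(1.0238)) ≈ 0.3059

By the reflection principle for standard BM, P(τ_b ≤ t) = 2 · P(B_t ≥ b). Since B_t ~ N(0, t), P(B_t ≥ 4.01) = 1 − Φ(4.01/√t) = 1 − Φ(4.01/√15.34) = 1 − Φ(1.0238) ≈ 0.15296. Doubling: P(τ_{4.01} ≤ 15.34) ≈ 2 · 0.15296 = 0.30592 ≈ 0.3059.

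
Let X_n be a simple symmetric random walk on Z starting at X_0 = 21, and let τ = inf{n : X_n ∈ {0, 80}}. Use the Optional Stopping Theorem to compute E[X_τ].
E[X_τ] = 21

X_n is a martingale and τ is a bounded-mean stopping time (indeed τ is finite a.s. with bounded expectation since the walk is in a bounded region). By the OST, E[X_τ] = E[X_0] = 21. Equivalently: E[X_τ] = 80 · P(hit 80 first) + 0 · P(hit 0 first) = 80 · (21/80) = 21.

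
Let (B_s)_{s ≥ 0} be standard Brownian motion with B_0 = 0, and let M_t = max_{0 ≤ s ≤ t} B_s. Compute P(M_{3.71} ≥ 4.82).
P(M_{3.71} ≥ 4.82) = 2·P(B_{3.71} ≥ 4.82) = 2(1 − Φ(4.82/√3.71)) ≈ 0.0123

By the reflection principle for Brownian motion, P(M_t ≥ a) = 2 · P(B_t ≥ a) for a ≥ 0. Since B_t ~ N(0, t), P(B_t ≥ 4.82) = 1 − Φ(4.82/√t) = 1 − Φ(4.82/√3.71) = 1 − Φ(2.5024). So
  P(M_{3.71} ≥ 4.82) = 2(1 − Φ(2.5024)) ≈ 0.0123.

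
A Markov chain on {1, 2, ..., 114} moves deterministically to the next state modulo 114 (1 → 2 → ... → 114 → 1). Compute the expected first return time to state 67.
E[T_67 | X_0 = 67] = 114

The chain cycles deterministically, so starting at state 67 it returns in exactly 114 steps. Equivalently, the stationary distribution is uniform π_j = 1/114 for every state j, so by Kac's formula E[T_67] = 1/π_67 = 114.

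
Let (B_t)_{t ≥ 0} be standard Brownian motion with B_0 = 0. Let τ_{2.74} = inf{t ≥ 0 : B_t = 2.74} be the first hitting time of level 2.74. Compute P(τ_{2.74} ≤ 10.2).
P(τ_{2.74} ≤ 10.2) = 2(1 − Φ(2.74/√10.2)) = 2(1 − Φ(0.8579)) ≈ 0.3909

By the reflection principle for standard BM, P(τ_b ≤ t) = 2 · P(B_t ≥ b). Since B_t ~ N(0, t), P(B_t ≥ 2.74) = 1 − Φ(2.74/√t) = 1 − Φ(2.74/√10.2) = 1 − Φ(0.8579) ≈ 0.19547. Doubling: P(τ_{2.74} ≤ 10.2) ≈ 2 · 0.19547 = 0.39094 ≈ 0.3909.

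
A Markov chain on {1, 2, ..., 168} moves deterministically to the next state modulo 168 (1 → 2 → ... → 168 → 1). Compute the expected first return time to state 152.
E[T_152 | X_0 = 152] = 168

The chain cycles deterministically, so starting at state 152 it returns in exactly 168 steps. Equivalently, the stationary distribution is uniform π_j = 1/168 for every state j, so by Kac's formula E[T_152] = 1/π_152 = 168.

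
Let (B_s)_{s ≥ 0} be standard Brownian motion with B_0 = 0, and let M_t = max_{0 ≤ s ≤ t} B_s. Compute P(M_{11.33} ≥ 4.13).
P(M_{11.33} ≥ 4.13) = 2·P(B_{11.33} ≥ 4.13) = 2(1 − Φ(4.13/√11.33)) ≈ 0.2198

By the reflection principle for Brownian motion, P(M_t ≥ a) = 2 · P(B_t ≥ a) for a ≥ 0. Since B_t ~ N(0, t), P(B_t ≥ 4.13) = 1 − Φ(4.13/√t) = 1 − Φ(4.13/√11.33) = 1 − Φ(1.2270). So
  P(M_{11.33} ≥ 4.13) = 2(1 − Φ(1.2270)) ≈ 0.2198.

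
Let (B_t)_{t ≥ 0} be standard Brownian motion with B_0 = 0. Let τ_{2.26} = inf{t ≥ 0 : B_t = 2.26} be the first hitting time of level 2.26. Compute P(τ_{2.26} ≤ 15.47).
P(τ_{2.26} ≤ 15.47) = 2(1 − Φ(2.26/√15.47)) = 2(1 − Φ(0.5746)) ≈ 0.5656

By the reflection principle for standard BM, P(τ_b ≤ t) = 2 · P(B_t ≥ b). Since B_t ~ N(0, t), P(B_t ≥ 2.26) = 1 − Φ(2.26/√t) = 1 − Φ(2.26/√15.47) = 1 − Φ(0.5746) ≈ 0.28278. Doubling: P(τ_{2.26} ≤ 15.47) ≈ 2 · 0.28278 = 0.56556 ≈ 0.5656.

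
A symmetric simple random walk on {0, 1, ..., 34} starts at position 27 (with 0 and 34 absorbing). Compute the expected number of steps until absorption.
E[τ | X_0 = 27] = 189

Let v_k = E[τ | X_0 = k]. Boundary: v_0 = v_34 = 0. Recurrence: v_k = 1 + (v_{k-1} + v_{k+1})/2 for 1 ≤ k ≤ 33. The particular solution to v_k − (v_{k-1} + v_{k+1})/2 = 1 is v_k = −k^2. Adding homogeneous solution A + B k and matching boundaries gives v_k = k (34 − k). Substituting k = 27: v_27 = 27 · 7 = 189.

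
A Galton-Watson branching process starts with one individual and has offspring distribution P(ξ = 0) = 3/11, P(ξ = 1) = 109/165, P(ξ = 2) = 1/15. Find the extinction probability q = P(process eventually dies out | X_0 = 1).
q = 1

Mean offspring μ = 0·3/11 + 1·109/165 + 2·1/15 = 131/165 ≤ 1. For μ ≤ 1 with offspring not concentrated at 1, the Galton-Watson process goes extinct almost surely, so q = 1.
(Algebraic check: The pgf is f(s) = 3/11 + 109/165·s + 1/15·s². The extinction probability q is the smallest fixed point of f in [0, 1]. Setting s = f(s):
  1/15·s² + (109/165 − 1)·s + 3/11 = 0
  1/15·s² − (3/11 + 1/15)·s + 3/11 = 0
which factors as (s − 1)·(1/15·s − 3/11) = 0, giving roots s = 1 and s = (3/11)/(1/15) = 45/11. Since 45/11 ≥ 1, the smallest root in [0, 1] is s = 1.)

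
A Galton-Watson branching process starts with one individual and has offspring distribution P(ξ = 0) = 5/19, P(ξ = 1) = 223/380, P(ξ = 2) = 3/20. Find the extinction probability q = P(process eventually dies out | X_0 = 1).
q = 1

Mean offspring μ = 0·5/19 + 1·223/380 + 2·3/20 = 337/380 ≤ 1. For μ ≤ 1 with offspring not concentrated at 1, the Galton-Watson process goes extinct almost surely, so q = 1.
(Algebraic check: The pgf is f(s) = 5/19 + 223/380·s + 3/20·s². The extinction probability q is the smallest fixed point of f in [0, 1]. Setting s = f(s):
  3/20·s² + (223/380 − 1)·s + 5/19 = 0
  3/20·s² − (5/19 + 3/20)·s + 5/19 = 0
which factors as (s − 1)·(3/20·s − 5/19) = 0, giving roots s = 1 and s = (5/19)/(3/20) = 100/57. Since 100/57 ≥ 1, the smallest root in [0, 1] is s = 1.)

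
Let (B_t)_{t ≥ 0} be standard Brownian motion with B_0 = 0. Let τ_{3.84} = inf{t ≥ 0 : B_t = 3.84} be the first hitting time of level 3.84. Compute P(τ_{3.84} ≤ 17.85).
P(τ_{3.84} ≤ 17.85) = 2(1 − Φ(3.84/√17.85)) = 2(1 − Φ(0.9089)) ≈ 0.3634

By the reflection principle for standard BM, P(τ_b ≤ t) = 2 · P(B_t ≥ b). Since B_t ~ N(0, t), P(B_t ≥ 3.84) = 1 − Φ(3.84/√t) = 1 − Φ(3.84/√17.85) = 1 − Φ(0.9089) ≈ 0.18170. Doubling: P(τ_{3.84} ≤ 17.85) ≈ 2 · 0.18170 = 0.36340 ≈ 0.3634.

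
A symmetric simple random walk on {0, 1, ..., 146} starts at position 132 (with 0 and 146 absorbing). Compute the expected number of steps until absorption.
E[τ | X_0 = 132] = 1848

Let v_k = E[τ | X_0 = k]. Boundary: v_0 = v_146 = 0. Recurrence: v_k = 1 + (v_{k-1} + v_{k+1})/2 for 1 ≤ k ≤ 145. The particular solution to v_k − (v_{k-1} + v_{k+1})/2 = 1 is v_k = −k^2. Adding homogeneous solution A + B k and matching boundaries gives v_k = k (146 − k). Substituting k = 132: v_132 = 132 · 14 = 1848.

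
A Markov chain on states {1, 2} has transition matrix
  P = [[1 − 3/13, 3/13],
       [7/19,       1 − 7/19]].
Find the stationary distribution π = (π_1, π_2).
π_1 = 91/148, π_2 = 57/148

Solve πP = π with π_1 + π_2 = 1. From πP = π: π_1 · (1 − 3/13) + π_2 · 7/19 = π_1 ⇒ π_2 · 7/19 = π_1 · 3/13 ⇒ π_2/π_1 = (3/13)/(7/19) = 57/91. Together with π_1 + π_2 = 1:
  π_1 = (7/19)/(3/13 + 7/19) = (7/19)/(148/247) = 91/148,
  π_2 = (3/13)/(3/13 + 7/19) = (3/13)/(148/247) = 57/148.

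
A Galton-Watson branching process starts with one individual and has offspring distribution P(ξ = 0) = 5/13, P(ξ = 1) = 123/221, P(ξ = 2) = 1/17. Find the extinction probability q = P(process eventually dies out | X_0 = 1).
q = 1

Mean offspring μ = 0·5/13 + 1·123/221 + 2·1/17 = 149/221 ≤ 1. For μ ≤ 1 with offspring not concentrated at 1, the Galton-Watson process goes extinct almost surely, so q = 1.
(Algebraic check: The pgf is f(s) = 5/13 + 123/221·s + 1/17·s². The extinction probability q is the smallest fixed point of f in [0, 1]. Setting s = f(s):
  1/17·s² + (123/221 − 1)·s + 5/13 = 0
  1/17·s² − (5/13 + 1/17)·s + 5/13 = 0
which factors as (s − 1)·(1/17·s − 5/13) = 0, giving roots s = 1 and s = (5/13)/(1/17) = 85/13. Since 85/13 ≥ 1, the smallest root in [0, 1] is s = 1.)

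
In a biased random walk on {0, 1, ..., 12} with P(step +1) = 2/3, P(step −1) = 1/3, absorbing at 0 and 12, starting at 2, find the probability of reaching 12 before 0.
P(hit 12 before 0) = (1 − (1/2)^2) / (1 − (1/2)^12) = 1024/1365

Let u_k denote P(reach 12 before 0 | start at k). Boundary: u_0 = 0, u_12 = 1. Recurrence: u_k = 2/3·u_{k+1} + 1/3·u_{k-1} for 1 ≤ k ≤ 11. Try u_k = A + B·r^k with r = q/p = (1/3)/(2/3) = 1/2. Substitution satisfies the recurrence; boundary conditions give:
  u_k = (1 − r^k) / (1 − r^N) = (1 − (1/2)^2) / (1 − (1/2)^12) = 1024/1365.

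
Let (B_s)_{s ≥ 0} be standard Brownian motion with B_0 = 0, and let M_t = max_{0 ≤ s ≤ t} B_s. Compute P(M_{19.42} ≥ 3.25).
P(M_{19.42} ≥ 3.25) = 2·P(B_{19.42} ≥ 3.25) = 2(1 − Φ(3.25/√19.42)) ≈ 0.4608

By the reflection principle for Brownian motion, P(M_t ≥ a) = 2 · P(B_t ≥ a) for a ≥ 0. Since B_t ~ N(0, t), P(B_t ≥ 3.25) = 1 − Φ(3.25/√t) = 1 − Φ(3.25/√19.42) = 1 − Φ(0.7375). So
  P(M_{19.42} ≥ 3.25) = 2(1 − Φ(0.7375)) ≈ 0.4608.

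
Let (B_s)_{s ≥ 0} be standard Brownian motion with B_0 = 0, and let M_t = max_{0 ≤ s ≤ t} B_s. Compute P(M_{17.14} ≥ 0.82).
P(M_{17.14} ≥ 0.82) = 2·P(B_{17.14} ≥ 0.82) = 2(1 − Φ(0.82/√17.14)) ≈ 0.8430

By the reflection principle for Brownian motion, P(M_t ≥ a) = 2 · P(B_t ≥ a) for a ≥ 0. Since B_t ~ N(0, t), P(B_t ≥ 0.82) = 1 − Φ(0.82/√t) = 1 − Φ(0.82/√17.14) = 1 − Φ(0.1981). So
  P(M_{17.14} ≥ 0.82) = 2(1 − Φ(0.1981)) ≈ 0.8430.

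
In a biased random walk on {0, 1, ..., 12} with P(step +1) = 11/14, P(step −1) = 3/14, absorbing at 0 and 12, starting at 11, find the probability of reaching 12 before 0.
P(hit 12 before 0) = (1 − (3/11)^11) / (1 − (3/11)^12) = 392303303513/392303480660

Let u_k denote P(reach 12 before 0 | start at k). Boundary: u_0 = 0, u_12 = 1. Recurrence: u_k = 11/14·u_{k+1} + 3/14·u_{k-1} for 1 ≤ k ≤ 11. Try u_k = A + B·r^k with r = q/p = (3/14)/(11/14) = 3/11. Substitution satisfies the recurrence; boundary conditions give:
  u_k = (1 − r^k) / (1 − r^N) = (1 − (3/11)^11) / (1 − (3/11)^12) = 392303303513/392303480660.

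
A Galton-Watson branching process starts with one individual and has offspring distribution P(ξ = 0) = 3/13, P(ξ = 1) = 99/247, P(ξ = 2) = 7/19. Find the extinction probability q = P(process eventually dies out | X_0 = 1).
q = 57/91

The pgf is f(s) = 3/13 + 99/247·s + 7/19·s². The extinction probability q is the smallest fixed point of f in [0, 1]. Setting s = f(s):
  7/19·s² + (99/247 − 1)·s + 3/13 = 0
  7/19·s² − (3/13 + 7/19)·s + 3/13 = 0
which factors as (s − 1)·(7/19·s − 3/13) = 0, giving roots s = 1 and s = (3/13)/(7/19) = 57/91.
Mean offspring μ = 99/247 + 2·7/19 = 281/247 > 1 (supercritical), so q < 1. The extinction probability is the smaller root: q = (3/13)/(7/19) = 57/91.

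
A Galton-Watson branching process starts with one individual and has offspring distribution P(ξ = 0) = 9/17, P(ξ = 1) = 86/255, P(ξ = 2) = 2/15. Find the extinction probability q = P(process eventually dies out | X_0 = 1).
q = 1

Mean offspring μ = 0·9/17 + 1·86/255 + 2·2/15 = 154/255 ≤ 1. For μ ≤ 1 with offspring not concentrated at 1, the Galton-Watson process goes extinct almost surely, so q = 1.
(Algebraic check: The pgf is f(s) = 9/17 + 86/255·s + 2/15·s². The extinction probability q is the smallest fixed point of f in [0, 1]. Setting s = f(s):
  2/15·s² + (86/255 − 1)·s + 9/17 = 0
  2/15·s² − (9/17 + 2/15)·s + 9/17 = 0
which factors as (s − 1)·(2/15·s − 9/17) = 0, giving roots s = 1 and s = (9/17)/(2/15) = 135/34. Since 135/34 ≥ 1, the smallest root in [0, 1] is s = 1.)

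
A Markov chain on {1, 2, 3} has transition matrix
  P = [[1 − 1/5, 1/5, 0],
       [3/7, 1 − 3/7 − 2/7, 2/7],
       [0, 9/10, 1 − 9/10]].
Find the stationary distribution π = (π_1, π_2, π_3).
π = (135/218, 63/218, 10/109)

This is a birth-death chain on three states, which satisfies detailed balance: π_1 · P_{12} = π_2 · P_{21} and π_2 · P_{23} = π_3 · P_{32}.
From π_1 · 1/5 = π_2 · 3/7: π_2/π_1 = (1/5)/(3/7) = 7/15.
From π_2 · 2/7 = π_3 · 9/10: π_3/π_2 = (2/7)/(9/10) = 20/63.
Take π_1 proportional to 1; then unnormalized π = (1, 7/15, 4/27). Normalize by dividing by the sum 218/135:
  π = (135/218, 63/218, 10/109).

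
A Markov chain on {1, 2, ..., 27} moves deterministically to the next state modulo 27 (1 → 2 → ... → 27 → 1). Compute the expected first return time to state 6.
E[T_6 | X_0 = 6] = 27

The chain cycles deterministically, so starting at state 6 it returns in exactly 27 steps. Equivalently, the stationary distribution is uniform π_j = 1/27 for every state j, so by Kac's formula E[T_6] = 1/π_6 = 27.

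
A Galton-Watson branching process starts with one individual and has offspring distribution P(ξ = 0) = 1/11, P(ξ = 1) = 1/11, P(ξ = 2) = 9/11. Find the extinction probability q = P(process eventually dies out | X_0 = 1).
q = 1/9

The pgf is f(s) = 1/11 + 1/11·s + 9/11·s². The extinction probability q is the smallest fixed point of f in [0, 1]. Setting s = f(s):
  9/11·s² + (1/11 − 1)·s + 1/11 = 0
  9/11·s² − (1/11 + 9/11)·s + 1/11 = 0
which factors as (s − 1)·(9/11·s − 1/11) = 0, giving roots s = 1 and s = (1/11)/(9/11) = 1/9.
Mean offspring μ = 1/11 + 2·9/11 = 19/11 > 1 (supercritical), so q < 1. The extinction probability is the smaller root: q = (1/11)/(9/11) = 1/9.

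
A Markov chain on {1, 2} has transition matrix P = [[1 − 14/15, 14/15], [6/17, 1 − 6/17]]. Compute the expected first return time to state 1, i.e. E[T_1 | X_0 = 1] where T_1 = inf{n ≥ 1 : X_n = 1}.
E[T_1 | X_0 = 1] = 1/π_1 = 164/45

For an irreducible recurrent Markov chain with stationary distribution π, E[T_i | X_0 = i] = 1/π_i (Kac's formula). Here π_1 = (6/17)/(14/15 + 6/17) = (6/17)/(328/255) = 45/164, so E[T_1 | X_0 = 1] = 1/π_1 = (14/15 + 6/17)/(6/17) = (328/255)/(6/17) = 164/45.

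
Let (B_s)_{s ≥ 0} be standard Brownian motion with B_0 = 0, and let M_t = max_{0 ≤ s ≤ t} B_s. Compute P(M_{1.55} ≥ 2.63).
P(M_{1.55} ≥ 2.63) = 2·P(B_{1.55} ≥ 2.63) = 2(1 − Φ(2.63/√1.55)) ≈ 0.0346

By the reflection principle for Brownian motion, P(M_t ≥ a) = 2 · P(B_t ≥ a) for a ≥ 0. Since B_t ~ N(0, t), P(B_t ≥ 2.63) = 1 − Φ(2.63/√t) = 1 − Φ(2.63/√1.55) = 1 − Φ(2.1125). So
  P(M_{1.55} ≥ 2.63) = 2(1 − Φ(2.1125)) ≈ 0.0346.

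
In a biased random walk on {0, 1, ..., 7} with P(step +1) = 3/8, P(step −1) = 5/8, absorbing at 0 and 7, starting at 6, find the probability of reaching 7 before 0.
P(hit 7 before 0) = (1 − (5/3)^6) / (1 − (5/3)^7) = 22344/37969

Let u_k denote P(reach 7 before 0 | start at k). Boundary: u_0 = 0, u_7 = 1. Recurrence: u_k = 3/8·u_{k+1} + 5/8·u_{k-1} for 1 ≤ k ≤ 6. Try u_k = A + B·r^k with r = q/p = (5/8)/(3/8) = 5/3. Substitution satisfies the recurrence; boundary conditions give:
  u_k = (1 − r^k) / (1 − r^N) = (1 − (5/3)^6) / (1 − (5/3)^7) = 22344/37969.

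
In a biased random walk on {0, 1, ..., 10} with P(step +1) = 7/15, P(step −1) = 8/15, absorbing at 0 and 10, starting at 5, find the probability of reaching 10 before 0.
P(hit 10 before 0) = (1 − (8/7)^5) / (1 − (8/7)^10) = 16807/49575

Let u_k denote P(reach 10 before 0 | start at k). Boundary: u_0 = 0, u_10 = 1. Recurrence: u_k = 7/15·u_{k+1} + 8/15·u_{k-1} for 1 ≤ k ≤ 9. Try u_k = A + B·r^k with r = q/p = (8/15)/(7/15) = 8/7. Substitution satisfies the recurrence; boundary conditions give:
  u_k = (1 − r^k) / (1 − r^N) = (1 − (8/7)^5) / (1 − (8/7)^10) = 16807/49575.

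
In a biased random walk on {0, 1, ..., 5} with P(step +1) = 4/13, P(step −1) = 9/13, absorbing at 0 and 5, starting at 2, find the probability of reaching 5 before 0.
P(hit 5 before 0) = (1 − (9/4)^2) / (1 − (9/4)^5) = 832/11605

Let u_k denote P(reach 5 before 0 | start at k). Boundary: u_0 = 0, u_5 = 1. Recurrence: u_k = 4/13·u_{k+1} + 9/13·u_{k-1} for 1 ≤ k ≤ 4. Try u_k = A + B·r^k with r = q/p = (9/13)/(4/13) = 9/4. Substitution satisfies the recurrence; boundary conditions give:
  u_k = (1 − r^k) / (1 − r^N) = (1 − (9/4)^2) / (1 − (9/4)^5) = 832/11605.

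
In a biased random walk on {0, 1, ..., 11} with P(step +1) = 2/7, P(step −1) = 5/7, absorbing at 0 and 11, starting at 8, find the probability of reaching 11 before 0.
P(hit 11 before 0) = (1 − (5/2)^8) / (1 − (5/2)^11) = 1040984/16275359

Let u_k denote P(reach 11 before 0 | start at k). Boundary: u_0 = 0, u_11 = 1. Recurrence: u_k = 2/7·u_{k+1} + 5/7·u_{k-1} for 1 ≤ k ≤ 10. Try u_k = A + B·r^k with r = q/p = (5/7)/(2/7) = 5/2. Substitution satisfies the recurrence; boundary conditions give:
  u_k = (1 − r^k) / (1 − r^N) = (1 − (5/2)^8) / (1 − (5/2)^11) = 1040984/16275359.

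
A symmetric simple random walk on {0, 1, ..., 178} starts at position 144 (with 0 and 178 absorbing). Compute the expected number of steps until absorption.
E[τ | X_0 = 144] = 4896

Let v_k = E[τ | X_0 = k]. Boundary: v_0 = v_178 = 0. Recurrence: v_k = 1 + (v_{k-1} + v_{k+1})/2 for 1 ≤ k ≤ 177. The particular solution to v_k − (v_{k-1} + v_{k+1})/2 = 1 is v_k = −k^2. Adding homogeneous solution A + B k and matching boundaries gives v_k = k (178 − k). Substituting k = 144: v_144 = 144 · 34 = 4896.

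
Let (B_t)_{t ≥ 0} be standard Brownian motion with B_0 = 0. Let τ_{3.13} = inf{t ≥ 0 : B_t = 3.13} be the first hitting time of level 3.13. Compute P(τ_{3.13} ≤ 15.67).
P(τ_{3.13} ≤ 15.67) = 2(1 − Φ(3.13/√15.67)) = 2(1 − Φ(0.7907)) ≈ 0.4291

By the reflection principle for standard BM, P(τ_b ≤ t) = 2 · P(B_t ≥ b). Since B_t ~ N(0, t), P(B_t ≥ 3.13) = 1 − Φ(3.13/√t) = 1 − Φ(3.13/√15.67) = 1 − Φ(0.7907) ≈ 0.21456. Doubling: P(τ_{3.13} ≤ 15.67) ≈ 2 · 0.21456 = 0.42912 ≈ 0.4291.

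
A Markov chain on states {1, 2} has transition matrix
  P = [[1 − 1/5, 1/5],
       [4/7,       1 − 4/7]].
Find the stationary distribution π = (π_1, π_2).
π_1 = 20/27, π_2 = 7/27

Solve πP = π with π_1 + π_2 = 1. From πP = π: π_1 · (1 − 1/5) + π_2 · 4/7 = π_1 ⇒ π_2 · 4/7 = π_1 · 1/5 ⇒ π_2/π_1 = (1/5)/(4/7) = 7/20. Together with π_1 + π_2 = 1:
  π_1 = (4/7)/(1/5 + 4/7) = (4/7)/(27/35) = 20/27,
  π_2 = (1/5)/(1/5 + 4/7) = (1/5)/(27/35) = 7/27.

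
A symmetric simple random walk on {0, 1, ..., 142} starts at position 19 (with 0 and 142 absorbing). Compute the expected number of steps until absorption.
E[τ | X_0 = 19] = 2337

Let v_k = E[τ | X_0 = k]. Boundary: v_0 = v_142 = 0. Recurrence: v_k = 1 + (v_{k-1} + v_{k+1})/2 for 1 ≤ k ≤ 141. The particular solution to v_k − (v_{k-1} + v_{k+1})/2 = 1 is v_k = −k^2. Adding homogeneous solution A + B k and matching boundaries gives v_k = k (142 − k). Substituting k = 19: v_19 = 19 · 123 = 2337.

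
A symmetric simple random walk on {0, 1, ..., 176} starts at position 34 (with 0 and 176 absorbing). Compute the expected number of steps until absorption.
E[τ | X_0 = 34] = 4828

Let v_k = E[τ | X_0 = k]. Boundary: v_0 = v_176 = 0. Recurrence: v_k = 1 + (v_{k-1} + v_{k+1})/2 for 1 ≤ k ≤ 175. The particular solution to v_k − (v_{k-1} + v_{k+1})/2 = 1 is v_k = −k^2. Adding homogeneous solution A + B k and matching boundaries gives v_k = k (176 − k). Substituting k = 34: v_34 = 34 · 142 = 4828.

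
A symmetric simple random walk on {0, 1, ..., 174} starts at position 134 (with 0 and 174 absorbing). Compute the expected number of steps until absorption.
E[τ | X_0 = 134] = 5360

Let v_k = E[τ | X_0 = k]. Boundary: v_0 = v_174 = 0. Recurrence: v_k = 1 + (v_{k-1} + v_{k+1})/2 for 1 ≤ k ≤ 173. The particular solution to v_k − (v_{k-1} + v_{k+1})/2 = 1 is v_k = −k^2. Adding homogeneous solution A + B k and matching boundaries gives v_k = k (174 − k). Substituting k = 134: v_134 = 134 · 40 = 5360.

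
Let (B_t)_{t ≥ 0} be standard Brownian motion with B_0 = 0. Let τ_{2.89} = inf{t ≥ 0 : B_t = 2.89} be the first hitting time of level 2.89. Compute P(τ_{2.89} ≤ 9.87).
P(τ_{2.89} ≤ 9.87) = 2(1 − Φ(2.89/√9.87)) = 2(1 − Φ(0.9199)) ≈ 0.3576

By the reflection principle for standard BM, P(τ_b ≤ t) = 2 · P(B_t ≥ b). Since B_t ~ N(0, t), P(B_t ≥ 2.89) = 1 − Φ(2.89/√t) = 1 − Φ(2.89/√9.87) = 1 − Φ(0.9199) ≈ 0.17881. Doubling: P(τ_{2.89} ≤ 9.87) ≈ 2 · 0.17881 = 0.35762 ≈ 0.3576.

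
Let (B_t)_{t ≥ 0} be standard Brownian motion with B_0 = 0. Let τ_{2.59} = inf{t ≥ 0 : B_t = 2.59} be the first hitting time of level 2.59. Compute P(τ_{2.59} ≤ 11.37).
P(τ_{2.59} ≤ 11.37) = 2(1 − Φ(2.59/√11.37)) = 2(1 − Φ(0.7681)) ≈ 0.4424

By the reflection principle for standard BM, P(τ_b ≤ t) = 2 · P(B_t ≥ b). Since B_t ~ N(0, t), P(B_t ≥ 2.59) = 1 − Φ(2.59/√t) = 1 − Φ(2.59/√11.37) = 1 − Φ(0.7681) ≈ 0.22121. Doubling: P(τ_{2.59} ≤ 11.37) ≈ 2 · 0.22121 = 0.44242 ≈ 0.4424.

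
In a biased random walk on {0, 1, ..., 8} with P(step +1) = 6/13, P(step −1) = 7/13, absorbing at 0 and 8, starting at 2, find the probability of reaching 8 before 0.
P(hit 8 before 0) = (1 − (7/6)^2) / (1 − (7/6)^8) = 46656/314245

Let u_k denote P(reach 8 before 0 | start at k). Boundary: u_0 = 0, u_8 = 1. Recurrence: u_k = 6/13·u_{k+1} + 7/13·u_{k-1} for 1 ≤ k ≤ 7. Try u_k = A + B·r^k with r = q/p = (7/13)/(6/13) = 7/6. Substitution satisfies the recurrence; boundary conditions give:
  u_k = (1 − r^k) / (1 − r^N) = (1 − (7/6)^2) / (1 − (7/6)^8) = 46656/314245.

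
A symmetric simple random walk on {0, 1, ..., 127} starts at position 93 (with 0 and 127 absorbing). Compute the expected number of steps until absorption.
E[τ | X_0 = 93] = 3162

Let v_k = E[τ | X_0 = k]. Boundary: v_0 = v_127 = 0. Recurrence: v_k = 1 + (v_{k-1} + v_{k+1})/2 for 1 ≤ k ≤ 126. The particular solution to v_k − (v_{k-1} + v_{k+1})/2 = 1 is v_k = −k^2. Adding homogeneous solution A + B k and matching boundaries gives v_k = k (127 − k). Substituting k = 93: v_93 = 93 · 34 = 3162.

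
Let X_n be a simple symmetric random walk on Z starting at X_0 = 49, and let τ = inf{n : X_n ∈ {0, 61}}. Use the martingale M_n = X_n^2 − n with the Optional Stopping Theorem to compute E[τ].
E[τ] = 588

M_n = X_n^2 − n is a martingale (since E[X_{n+1}^2 | F_n] = X_n^2 + 1). By OST (τ has finite mean in a bounded region), E[M_τ] = E[M_0] = X_0^2 − 0 = 49^2 = 2401. Also E[M_τ] = E[X_τ^2] − E[τ]. The walk exits at 0 or 61, with P(hit 61 first) = 49/61, so E[X_τ^2] = 61^2 · 49/61 + 0 = 2989. Thus E[τ] = E[X_τ^2] − E[M_τ] = 2989 − 2401 = 588 = 49(61 − 49) = 588.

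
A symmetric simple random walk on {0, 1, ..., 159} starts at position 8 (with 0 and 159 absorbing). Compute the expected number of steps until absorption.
E[τ | X_0 = 8] = 1208

Let v_k = E[τ | X_0 = k]. Boundary: v_0 = v_159 = 0. Recurrence: v_k = 1 + (v_{k-1} + v_{k+1})/2 for 1 ≤ k ≤ 158. The particular solution to v_k − (v_{k-1} + v_{k+1})/2 = 1 is v_k = −k^2. Adding homogeneous solution A + B k and matching boundaries gives v_k = k (159 − k). Substituting k = 8: v_8 = 8 · 151 = 1208.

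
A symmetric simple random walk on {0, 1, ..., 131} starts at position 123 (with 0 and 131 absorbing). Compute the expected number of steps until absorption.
E[τ | X_0 = 123] = 984

Let v_k = E[τ | X_0 = k]. Boundary: v_0 = v_131 = 0. Recurrence: v_k = 1 + (v_{k-1} + v_{k+1})/2 for 1 ≤ k ≤ 130. The particular solution to v_k − (v_{k-1} + v_{k+1})/2 = 1 is v_k = −k^2. Adding homogeneous solution A + B k and matching boundaries gives v_k = k (131 − k). Substituting k = 123: v_123 = 123 · 8 = 984.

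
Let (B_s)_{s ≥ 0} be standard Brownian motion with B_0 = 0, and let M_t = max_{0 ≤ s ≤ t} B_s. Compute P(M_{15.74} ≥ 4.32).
P(M_{15.74} ≥ 4.32) = 2·P(B_{15.74} ≥ 4.32) = 2(1 − Φ(4.32/√15.74)) ≈ 0.2762

By the reflection principle for Brownian motion, P(M_t ≥ a) = 2 · P(B_t ≥ a) for a ≥ 0. Since B_t ~ N(0, t), P(B_t ≥ 4.32) = 1 − Φ(4.32/√t) = 1 − Φ(4.32/√15.74) = 1 − Φ(1.0889). So
  P(M_{15.74} ≥ 4.32) = 2(1 − Φ(1.0889)) ≈ 0.2762.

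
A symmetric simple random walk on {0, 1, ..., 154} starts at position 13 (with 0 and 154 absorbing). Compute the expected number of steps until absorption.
E[τ | X_0 = 13] = 1833

Let v_k = E[τ | X_0 = k]. Boundary: v_0 = v_154 = 0. Recurrence: v_k = 1 + (v_{k-1} + v_{k+1})/2 for 1 ≤ k ≤ 153. The particular solution to v_k − (v_{k-1} + v_{k+1})/2 = 1 is v_k = −k^2. Adding homogeneous solution A + B k and matching boundaries gives v_k = k (154 − k). Substituting k = 13: v_13 = 13 · 141 = 1833.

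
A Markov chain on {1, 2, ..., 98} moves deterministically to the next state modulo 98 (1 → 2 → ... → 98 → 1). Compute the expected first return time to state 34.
E[T_34 | X_0 = 34] = 98

The chain cycles deterministically, so starting at state 34 it returns in exactly 98 steps. Equivalently, the stationary distribution is uniform π_j = 1/98 for every state j, so by Kac's formula E[T_34] = 1/π_34 = 98.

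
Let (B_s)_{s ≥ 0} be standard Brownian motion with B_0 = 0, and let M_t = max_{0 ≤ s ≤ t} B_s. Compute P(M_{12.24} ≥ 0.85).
P(M_{12.24} ≥ 0.85) = 2·P(B_{12.24} ≥ 0.85) = 2(1 − Φ(0.85/√12.24)) ≈ 0.8080

By the reflection principle for Brownian motion, P(M_t ≥ a) = 2 · P(B_t ≥ a) for a ≥ 0. Since B_t ~ N(0, t), P(B_t ≥ 0.85) = 1 − Φ(0.85/√t) = 1 − Φ(0.85/√12.24) = 1 − Φ(0.2430). So
  P(M_{12.24} ≥ 0.85) = 2(1 − Φ(0.2430)) ≈ 0.8080.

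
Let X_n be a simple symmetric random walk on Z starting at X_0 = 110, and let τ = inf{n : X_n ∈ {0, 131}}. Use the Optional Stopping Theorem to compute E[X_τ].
E[X_τ] = 110

X_n is a martingale and τ is a bounded-mean stopping time (indeed τ is finite a.s. with bounded expectation since the walk is in a bounded region). By the OST, E[X_τ] = E[X_0] = 110. Equivalently: E[X_τ] = 131 · P(hit 131 first) + 0 · P(hit 0 first) = 131 · (110/131) = 110.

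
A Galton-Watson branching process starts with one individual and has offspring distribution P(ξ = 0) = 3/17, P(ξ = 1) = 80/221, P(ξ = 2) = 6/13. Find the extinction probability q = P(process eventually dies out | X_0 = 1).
q = 13/34

The pgf is f(s) = 3/17 + 80/221·s + 6/13·s². The extinction probability q is the smallest fixed point of f in [0, 1]. Setting s = f(s):
  6/13·s² + (80/221 − 1)·s + 3/17 = 0
  6/13·s² − (3/17 + 6/13)·s + 3/17 = 0
which factors as (s − 1)·(6/13·s − 3/17) = 0, giving roots s = 1 and s = (3/17)/(6/13) = 13/34.
Mean offspring μ = 80/221 + 2·6/13 = 284/221 > 1 (supercritical), so q < 1. The extinction probability is the smaller root: q = (3/17)/(6/13) = 13/34.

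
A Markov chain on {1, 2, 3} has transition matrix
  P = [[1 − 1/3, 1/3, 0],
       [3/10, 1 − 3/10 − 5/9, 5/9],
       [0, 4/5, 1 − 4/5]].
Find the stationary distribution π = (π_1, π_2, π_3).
π = (162/467, 180/467, 125/467)

This is a birth-death chain on three states, which satisfies detailed balance: π_1 · P_{12} = π_2 · P_{21} and π_2 · P_{23} = π_3 · P_{32}.
From π_1 · 1/3 = π_2 · 3/10: π_2/π_1 = (1/3)/(3/10) = 10/9.
From π_2 · 5/9 = π_3 · 4/5: π_3/π_2 = (5/9)/(4/5) = 25/36.
Take π_1 proportional to 1; then unnormalized π = (1, 10/9, 125/162). Normalize by dividing by the sum 467/162:
  π = (162/467, 180/467, 125/467).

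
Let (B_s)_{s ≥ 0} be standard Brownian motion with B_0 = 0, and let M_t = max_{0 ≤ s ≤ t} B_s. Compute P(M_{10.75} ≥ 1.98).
P(M_{10.75} ≥ 1.98) = 2·P(B_{10.75} ≥ 1.98) = 2(1 − Φ(1.98/√10.75)) ≈ 0.5459

By the reflection principle for Brownian motion, P(M_t ≥ a) = 2 · P(B_t ≥ a) for a ≥ 0. Since B_t ~ N(0, t), P(B_t ≥ 1.98) = 1 − Φ(1.98/√t) = 1 − Φ(1.98/√10.75) = 1 − Φ(0.6039). So
  P(M_{10.75} ≥ 1.98) = 2(1 − Φ(0.6039)) ≈ 0.5459.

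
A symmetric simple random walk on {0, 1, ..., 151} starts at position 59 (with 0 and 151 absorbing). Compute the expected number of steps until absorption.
E[τ | X_0 = 59] = 5428

Let v_k = E[τ | X_0 = k]. Boundary: v_0 = v_151 = 0. Recurrence: v_k = 1 + (v_{k-1} + v_{k+1})/2 for 1 ≤ k ≤ 150. The particular solution to v_k − (v_{k-1} + v_{k+1})/2 = 1 is v_k = −k^2. Adding homogeneous solution A + B k and matching boundaries gives v_k = k (151 − k). Substituting k = 59: v_59 = 59 · 92 = 5428.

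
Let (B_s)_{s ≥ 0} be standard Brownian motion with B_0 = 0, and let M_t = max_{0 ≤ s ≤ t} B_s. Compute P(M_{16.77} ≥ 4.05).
P(M_{16.77} ≥ 4.05) = 2·P(B_{16.77} ≥ 4.05) = 2(1 − Φ(4.05/√16.77)) ≈ 0.3227

By the reflection principle for Brownian motion, P(M_t ≥ a) = 2 · P(B_t ≥ a) for a ≥ 0. Since B_t ~ N(0, t), P(B_t ≥ 4.05) = 1 − Φ(4.05/√t) = 1 − Φ(4.05/√16.77) = 1 − Φ(0.9890). So
  P(M_{16.77} ≥ 4.05) = 2(1 − Φ(0.9890)) ≈ 0.3227.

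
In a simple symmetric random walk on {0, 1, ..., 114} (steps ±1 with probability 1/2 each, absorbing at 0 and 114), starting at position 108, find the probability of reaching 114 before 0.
P(hit 114 before 0) = 108/114 = 18/19

Let u_k = P(hit 114 before 0 | start at k). Then u_0 = 0, u_114 = 1, and u_k = u_{k-1}/2 + u_{k+1}/2 for 1 ≤ k ≤ 113. This harmonic recurrence is solved by u_k = k/114, giving u_108 = 108/114 = 18/19.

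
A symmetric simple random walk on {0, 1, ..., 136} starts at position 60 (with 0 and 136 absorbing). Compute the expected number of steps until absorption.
E[τ | X_0 = 60] = 4560

Let v_k = E[τ | X_0 = k]. Boundary: v_0 = v_136 = 0. Recurrence: v_k = 1 + (v_{k-1} + v_{k+1})/2 for 1 ≤ k ≤ 135. The particular solution to v_k − (v_{k-1} + v_{k+1})/2 = 1 is v_k = −k^2. Adding homogeneous solution A + B k and matching boundaries gives v_k = k (136 − k). Substituting k = 60: v_60 = 60 · 76 = 4560.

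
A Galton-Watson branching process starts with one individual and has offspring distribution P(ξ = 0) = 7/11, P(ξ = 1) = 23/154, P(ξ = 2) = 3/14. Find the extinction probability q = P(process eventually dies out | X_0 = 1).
q = 1

Mean offspring μ = 0·7/11 + 1·23/154 + 2·3/14 = 89/154 ≤ 1. For μ ≤ 1 with offspring not concentrated at 1, the Galton-Watson process goes extinct almost surely, so q = 1.
(Algebraic check: The pgf is f(s) = 7/11 + 23/154·s + 3/14·s². The extinction probability q is the smallest fixed point of f in [0, 1]. Setting s = f(s):
  3/14·s² + (23/154 − 1)·s + 7/11 = 0
  3/14·s² − (7/11 + 3/14)·s + 7/11 = 0
which factors as (s − 1)·(3/14·s − 7/11) = 0, giving roots s = 1 and s = (7/11)/(3/14) = 98/33. Since 98/33 ≥ 1, the smallest root in [0, 1] is s = 1.)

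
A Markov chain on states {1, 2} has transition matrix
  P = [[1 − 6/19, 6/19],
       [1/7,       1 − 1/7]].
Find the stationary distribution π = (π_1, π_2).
π_1 = 19/61, π_2 = 42/61

Solve πP = π with π_1 + π_2 = 1. From πP = π: π_1 · (1 − 6/19) + π_2 · 1/7 = π_1 ⇒ π_2 · 1/7 = π_1 · 6/19 ⇒ π_2/π_1 = (6/19)/(1/7) = 42/19. Together with π_1 + π_2 = 1:
  π_1 = (1/7)/(6/19 + 1/7) = (1/7)/(61/133) = 19/61,
  π_2 = (6/19)/(6/19 + 1/7) = (6/19)/(61/133) = 42/61.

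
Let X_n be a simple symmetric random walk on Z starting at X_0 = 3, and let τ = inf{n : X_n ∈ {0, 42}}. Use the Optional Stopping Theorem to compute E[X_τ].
E[X_τ] = 3

X_n is a martingale and τ is a bounded-mean stopping time (indeed τ is finite a.s. with bounded expectation since the walk is in a bounded region). By the OST, E[X_τ] = E[X_0] = 3. Equivalently: E[X_τ] = 42 · P(hit 42 first) + 0 · P(hit 0 first) = 42 · (3/42) = 3.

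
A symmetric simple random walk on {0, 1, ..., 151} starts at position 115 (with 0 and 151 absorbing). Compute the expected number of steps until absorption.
E[τ | X_0 = 115] = 4140

Let v_k = E[τ | X_0 = k]. Boundary: v_0 = v_151 = 0. Recurrence: v_k = 1 + (v_{k-1} + v_{k+1})/2 for 1 ≤ k ≤ 150. The particular solution to v_k − (v_{k-1} + v_{k+1})/2 = 1 is v_k = −k^2. Adding homogeneous solution A + B k and matching boundaries gives v_k = k (151 − k). Substituting k = 115: v_115 = 115 · 36 = 4140.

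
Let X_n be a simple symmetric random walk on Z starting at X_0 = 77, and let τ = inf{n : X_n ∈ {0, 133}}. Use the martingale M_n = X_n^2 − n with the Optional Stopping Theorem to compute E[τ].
E[τ] = 4312

M_n = X_n^2 − n is a martingale (since E[X_{n+1}^2 | F_n] = X_n^2 + 1). By OST (τ has finite mean in a bounded region), E[M_τ] = E[M_0] = X_0^2 − 0 = 77^2 = 5929. Also E[M_τ] = E[X_τ^2] − E[τ]. The walk exits at 0 or 133, with P(hit 133 first) = 77/133, so E[X_τ^2] = 133^2 · 77/133 + 0 = 10241. Thus E[τ] = E[X_τ^2] − E[M_τ] = 10241 − 5929 = 4312 = 77(133 − 77) = 4312.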